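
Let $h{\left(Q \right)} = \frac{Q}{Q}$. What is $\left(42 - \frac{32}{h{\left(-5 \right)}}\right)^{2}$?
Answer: $100$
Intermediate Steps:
$h{\left(Q \right)} = 1$
$\left(42 - \frac{32}{h{\left(-5 \right)}}\right)^{2} = \left(42 - \frac{32}{1}\right)^{2} = \left(42 - 32\right)^{2} = 10^{2} = 100$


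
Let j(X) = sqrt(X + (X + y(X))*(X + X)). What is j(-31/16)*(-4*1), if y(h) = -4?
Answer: -sqrt(5394)/4 ≈ -18.361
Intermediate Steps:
j(X) = sqrt(X + 2*X*(-4 + X)) (j(X) = sqrt(X + (X - 4)*(X + X)) = sqrt(X + (-4 + X)*(2*X)) = sqrt(X + 2*X*(-4 + X)))
j(-31/16)*(-4*1) = sqrt((-31/16)*(-7 + 2*(-31/16)))*(-4*1) = sqrt((-31*1/16)*(-7 + 2*(-31*1/16)))*(-4) = sqrt(-31*(-7 + 2*(-31/16))/16)*(-4) = sqrt(-31*(-7 - 31/8)/16)*(-4) = sqrt(-31/16*(-87/8))*(-4) = sqrt(2697/128)*(-4) = (sqrt(5394)/16)*(-4) = -sqrt(5394)/4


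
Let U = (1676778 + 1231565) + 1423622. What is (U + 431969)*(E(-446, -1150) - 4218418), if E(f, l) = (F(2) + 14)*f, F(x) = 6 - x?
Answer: -20134509798564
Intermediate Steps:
E(f, l) = 18*f (E(f, l) = ((6 - 1*2) + 14)*f = ((6 - 2) + 14)*f = (4 + 14)*f = 18*f)
U = 4331965 (U = 2908343 + 1423622 = 4331965)
(U + 431969)*(E(-446, -1150) - 4218418) = (4331965 + 431969)*(18*(-446) - 4218418) = 4763934*(-8028 - 4218418) = 4763934*(-4226446) = -20134509798564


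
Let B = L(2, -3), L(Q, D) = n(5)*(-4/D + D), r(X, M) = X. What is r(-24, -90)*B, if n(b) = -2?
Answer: -80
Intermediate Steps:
L(Q, D) = -2*D + 8/D (L(Q, D) = -2*(-4/D + D) = -2*(D - 4/D) = -2*D + 8/D)
B = 10/3 (B = -2*(-3) + 8/(-3) = 6 + 8*(-⅓) = 6 - 8/3 = 10/3 ≈ 3.3333)
r(-24, -90)*B = -24*10/3 = -80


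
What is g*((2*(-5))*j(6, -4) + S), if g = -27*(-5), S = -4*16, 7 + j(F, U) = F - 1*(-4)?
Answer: -12690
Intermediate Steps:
j(F, U) = -3 + F (j(F, U) = -7 + (F - 1*(-4)) = -7 + (F + 4) = -7 + (4 + F) = -3 + F)
S = -64
g = 135
g*((2*(-5))*j(6, -4) + S) = 135*((2*(-5))*(-3 + 6) - 64) = 135*(-10*3 - 64) = 135*(-30 - 64) = 135*(-94) = -12690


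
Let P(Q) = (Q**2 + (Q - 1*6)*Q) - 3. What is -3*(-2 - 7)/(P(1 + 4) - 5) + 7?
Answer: 37/4 ≈ 9.2500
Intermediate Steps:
P(Q) = -3 + Q**2 + Q*(-6 + Q) (P(Q) = (Q**2 + (Q - 6)*Q) - 3 = (Q**2 + (-6 + Q)*Q) - 3 = (Q**2 + Q*(-6 + Q)) - 3 = -3 + Q**2 + Q*(-6 + Q))
-3*(-2 - 7)/(P(1 + 4) - 5) + 7 = -3*(-2 - 7)/((-3 - 6*(1 + 4) + 2*(1 + 4)**2) - 5) + 7 = -(-27)/((-3 - 6*5 + 2*5**2) - 5) + 7 = -(-27)/((-3 - 30 + 2*25) - 5) + 7 = -(-27)/((-3 - 30 + 50) - 5) + 7 = -(-27)/(17 - 5) + 7 = -(-27)/12 + 7 = -3*(-3/4) + 7 = 9/4 + 7 = 37/4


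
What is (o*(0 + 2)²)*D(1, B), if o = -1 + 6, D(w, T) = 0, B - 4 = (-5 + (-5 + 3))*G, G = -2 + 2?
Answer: 0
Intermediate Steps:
G = 0
B = 4 (B = 4 + (-5 + (-5 + 3))*0 = 4 + (-5 - 2)*0 = 4 - 7*0 = 4 + 0 = 4)
o = 5
(o*(0 + 2)²)*D(1, B) = (5*(0 + 2)²)*0 = (5*2²)*0 = (5*4)*0 = 20*0 = 0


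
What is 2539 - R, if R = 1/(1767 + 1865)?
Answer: 9221647/3632 ≈ 2539.0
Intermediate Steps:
R = 1/3632 ≈ 0.00027533
2539 - R = 2539 - 1*1/3632 = 2539 - 1/3632 = 9221647/3632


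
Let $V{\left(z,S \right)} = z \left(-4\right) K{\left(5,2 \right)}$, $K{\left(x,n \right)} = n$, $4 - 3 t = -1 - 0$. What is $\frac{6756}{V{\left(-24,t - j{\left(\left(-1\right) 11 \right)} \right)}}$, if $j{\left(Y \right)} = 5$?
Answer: $\frac{563}{16} \approx 35.188$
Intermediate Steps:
$t = \frac{5}{3}$ ($t = \frac{4}{3} - \frac{-1 - 0}{3} = \frac{4}{3} - \frac{-1 + 0}{3} = \frac{4}{3} - - \frac{1}{3} = \frac{4}{3} + \frac{1}{3} = \frac{5}{3} \approx 1.6667$)
$V{\left(z,S \right)} = - 8 z$ ($V{\left(z,S \right)} = z \left(-4\right) 2 = - 4 z 2 = - 8 z$)
$\frac{6756}{V{\left(-24,t - j{\left(\left(-1\right) 11 \right)} \right)}} = \frac{6756}{\left(-8\right) \left(-24\right)} = \frac{6756}{192} = 6756 \cdot \frac{1}{192} = \frac{563}{16}$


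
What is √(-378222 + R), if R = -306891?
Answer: I*√685113 ≈ 827.72*I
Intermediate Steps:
√(-378222 + R) = √(-378222 - 306891) = √(-685113) = I*√685113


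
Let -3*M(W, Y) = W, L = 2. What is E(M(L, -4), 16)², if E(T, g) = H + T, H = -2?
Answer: 64/9 ≈ 7.1111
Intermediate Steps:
M(W, Y) = -W/3
E(T, g) = -2 + T
E(M(L, -4), 16)² = (-2 - ⅓*2)² = (-2 - ⅔)² = (-8/3)² = 64/9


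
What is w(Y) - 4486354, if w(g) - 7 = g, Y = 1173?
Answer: -4485174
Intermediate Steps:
w(g) = 7 + g
w(Y) - 4486354 = (7 + 1173) - 4486354 = 1180 - 4486354 = -4485174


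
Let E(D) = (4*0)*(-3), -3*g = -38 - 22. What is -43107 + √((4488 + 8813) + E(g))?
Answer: -43107 + √13301 ≈ -42992.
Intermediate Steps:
g = 20 (g = -(-38 - 22)/3 = -⅓*(-60) = 20)
E(D) = 0 (E(D) = 0*(-3) = 0)
-43107 + √((4488 + 8813) + E(g)) = -43107 + √((4488 + 8813) + 0) = -43107 + √(13301 + 0) = -43107 + √13301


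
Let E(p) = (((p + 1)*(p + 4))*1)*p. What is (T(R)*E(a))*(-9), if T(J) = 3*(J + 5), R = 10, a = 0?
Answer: 0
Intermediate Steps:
E(p) = p*(1 + p)*(4 + p) (E(p) = (((1 + p)*(4 + p))*1)*p = ((1 + p)*(4 + p))*p = p*(1 + p)*(4 + p))
T(J) = 15 + 3*J (T(J) = 3*(5 + J) = 15 + 3*J)
(T(R)*E(a))*(-9) = ((15 + 3*10)*(0*(4 + 0² + 5*0)))*(-9) = ((15 + 30)*(0*(4 + 0 + 0)))*(-9) = (45*(0*4))*(-9) = (45*0)*(-9) = 0*(-9) = 0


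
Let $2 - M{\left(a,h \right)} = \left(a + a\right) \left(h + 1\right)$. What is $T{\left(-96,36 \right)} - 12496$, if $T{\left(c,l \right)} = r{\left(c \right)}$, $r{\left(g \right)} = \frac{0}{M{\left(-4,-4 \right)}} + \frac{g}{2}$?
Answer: $-12544$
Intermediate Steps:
$M{\left(a,h \right)} = 2 - 2 a \left(1 + h\right)$ ($M{\left(a,h \right)} = 2 - \left(a + a\right) \left(h + 1\right) = 2 - 2 a \left(1 + h\right)$)
$r{\left(g \right)} = \frac{g}{2}$ ($r{\left(g \right)} = \frac{0}{2 - -8 - \left(-8\right) \left(-4\right)} + \frac{g}{2} = \frac{0}{2 + 8 - 32} + g \frac{1}{2} = \frac{0}{-22} + \frac{g}{2} = 0 \left(- \frac{1}{22}\right) + \frac{g}{2} = 0 + \frac{g}{2} = \frac{g}{2}$)
$T{\left(c,l \right)} = \frac{c}{2}$
$T{\left(-96,36 \right)} - 12496 = \frac{1}{2} \left(-96\right) - 12496 = -48 - 12496 = -12544$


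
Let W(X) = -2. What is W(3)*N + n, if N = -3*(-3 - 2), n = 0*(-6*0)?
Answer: -30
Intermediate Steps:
n = 0 (n = 0*0 = 0)
N = 15 (N = -3*(-5) = 15)
W(3)*N + n = -2*15 + 0 = -30 + 0 = -30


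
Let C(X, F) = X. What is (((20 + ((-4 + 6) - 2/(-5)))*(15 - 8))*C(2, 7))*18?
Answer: 28224/5 ≈ 5644.8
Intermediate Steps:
(((20 + ((-4 + 6) - 2/(-5)))*(15 - 8))*C(2, 7))*18 = (((20 + ((-4 + 6) - 2/(-5)))*(15 - 8))*2)*18 = (((20 + (2 - 2*(-⅕)))*7)*2)*18 = (((20 + (2 + ⅖))*7)*2)*18 = (((20 + 12/5)*7)*2)*18 = (((112/5)*7)*2)*18 = ((784/5)*2)*18 = (1568/5)*18 = 28224/5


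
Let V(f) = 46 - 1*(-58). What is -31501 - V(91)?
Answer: -31605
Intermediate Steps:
V(f) = 104 (V(f) = 46 + 58 = 104)
-31501 - V(91) = -31501 - 1*104 = -31501 - 104 = -31605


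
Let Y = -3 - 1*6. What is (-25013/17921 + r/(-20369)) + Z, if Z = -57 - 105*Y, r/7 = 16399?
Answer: 321582474762/365032849 ≈ 880.97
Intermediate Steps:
r = 114793 (r = 7*16399 = 114793)
Y = -9 (Y = -3 - 6 = -9)
Z = 888 (Z = -57 - 105*(-9) = -57 + 945 = 888)
(-25013/17921 + r/(-20369)) + Z = (-25013/17921 + 114793/(-20369)) + 888 = (-25013*1/17921 + 114793*(-1/20369)) + 888 = (-25013/17921 - 114793/20369) + 888 = -2566695150/365032849 + 888 = 321582474762/365032849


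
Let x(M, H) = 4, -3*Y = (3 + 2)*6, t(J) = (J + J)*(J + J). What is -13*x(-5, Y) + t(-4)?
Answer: 12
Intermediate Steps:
t(J) = 4*J² (t(J) = (2*J)*(2*J) = 4*J²)
Y = -10 (Y = -(3 + 2)*6/3 = -5*6/3 = -⅓*30 = -10)
-13*x(-5, Y) + t(-4) = -13*4 + 4*(-4)² = -52 + 4*16 = -52 + 64 = 12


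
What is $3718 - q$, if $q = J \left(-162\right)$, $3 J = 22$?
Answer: $4906$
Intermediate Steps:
$J = \frac{22}{3}$ ($J = \frac{1}{3} \cdot 22 = \frac{22}{3} \approx 7.3333$)
$q = -1188$ ($q = \frac{22}{3} \left(-162\right) = -1188$)
$3718 - q = 3718 - -1188 = 3718 + 1188 = 4906$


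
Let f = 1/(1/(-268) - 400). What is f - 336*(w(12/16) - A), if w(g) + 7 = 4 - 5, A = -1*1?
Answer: 252136484/107201 ≈ 2352.0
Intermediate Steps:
f = -268/107201 (f = 1/(-1/268 - 400) = 1/(-107201/268) = -268/107201 ≈ -0.0025000)
A = -1
w(g) = -8 (w(g) = -7 + (4 - 5) = -7 - 1 = -8)
f - 336*(w(12/16) - A) = -268/107201 - 336*(-8 - 1*(-1)) = -268/107201 - 336*(-8 + 1) = -268/107201 - 336*(-7) = -268/107201 + 2352 = 252136484/107201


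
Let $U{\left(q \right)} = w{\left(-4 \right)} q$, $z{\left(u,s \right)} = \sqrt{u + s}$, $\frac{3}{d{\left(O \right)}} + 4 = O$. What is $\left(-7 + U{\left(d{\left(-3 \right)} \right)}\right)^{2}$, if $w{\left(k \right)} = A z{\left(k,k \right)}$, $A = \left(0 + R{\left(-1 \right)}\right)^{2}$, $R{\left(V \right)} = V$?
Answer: $\frac{2329}{49} + 12 i \sqrt{2} \approx 47.531 + 16.971 i$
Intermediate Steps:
$A = 1$ ($A = \left(0 - 1\right)^{2} = \left(-1\right)^{2} = 1$)
$d{\left(O \right)} = \frac{3}{-4 + O}$
$z{\left(u,s \right)} = \sqrt{s + u}$
$w{\left(k \right)} = \sqrt{2} \sqrt{k}$ ($w{\left(k \right)} = 1 \sqrt{k + k} = 1 \sqrt{2 k} = 1 \sqrt{2} \sqrt{k} = \sqrt{2} \sqrt{k}$)
$U{\left(q \right)} = 2 i q \sqrt{2}$ ($U{\left(q \right)} = \sqrt{2} \sqrt{-4} q = \sqrt{2} \cdot 2 i q = 2 i \sqrt{2} q = 2 i q \sqrt{2}$)
$\left(-7 + U{\left(d{\left(-3 \right)} \right)}\right)^{2} = \left(-7 + 2 i \frac{3}{-4 - 3} \sqrt{2}\right)^{2} = \left(-7 + 2 i \frac{3}{-7} \sqrt{2}\right)^{2} = \left(-7 + 2 i 3 \left(- \frac{1}{7}\right) \sqrt{2}\right)^{2} = \left(-7 + 2 i \left(- \frac{3}{7}\right) \sqrt{2}\right)^{2} = \left(-7 - \frac{6 i \sqrt{2}}{7}\right)^{2}$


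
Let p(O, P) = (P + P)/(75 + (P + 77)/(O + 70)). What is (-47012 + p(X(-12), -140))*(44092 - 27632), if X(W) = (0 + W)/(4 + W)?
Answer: -8202350952880/10599 ≈ -7.7388e+8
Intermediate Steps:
X(W) = W/(4 + W)
p(O, P) = 2*P/(75 + (77 + P)/(70 + O)) (p(O, P) = (2*P)/(75 + (77 + P)/(70 + O)) = 2*P/(75 + (77 + P)/(70 + O)))
(-47012 + p(X(-12), -140))*(44092 - 27632) = (-47012 + 2*(-140)*(70 - 12/(4 - 12))/(5327 - 140 + 75*(-12/(4 - 12))))*(44092 - 27632) = (-47012 + 2*(-140)*(70 - 12/(-8))/(5327 - 140 + 75*(-12/(-8))))*16460 = (-47012 + 2*(-140)*(70 - 12*(-⅛))/(5327 - 140 + 75*(-12*(-⅛))))*16460 = (-47012 + 2*(-140)*(70 + 3/2)/(5327 - 140 + 75*(3/2)))*16460 = (-47012 + 2*(-140)*(143/2)/(5327 - 140 + 225/2))*16460 = (-47012 + 2*(-140)*(143/2)/(10599/2))*16460 = (-47012 + 2*(-140)*(2/10599)*(143/2))*16460 = (-47012 - 40040/10599)*16460 = -498320228/10599*16460 = -8202350952880/10599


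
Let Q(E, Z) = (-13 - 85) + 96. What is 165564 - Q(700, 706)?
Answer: 165566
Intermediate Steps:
Q(E, Z) = -2 (Q(E, Z) = -98 + 96 = -2)
165564 - Q(700, 706) = 165564 - 1*(-2) = 165564 + 2 = 165566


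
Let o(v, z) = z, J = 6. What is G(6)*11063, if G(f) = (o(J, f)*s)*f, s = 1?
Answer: 398268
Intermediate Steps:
G(f) = f² (G(f) = (f*1)*f = f*f = f²)
G(6)*11063 = 6²*11063 = 36*11063 = 398268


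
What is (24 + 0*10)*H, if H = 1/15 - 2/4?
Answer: -52/5 ≈ -10.400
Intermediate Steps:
H = -13/30 (H = 1*(1/15) - 2*¼ = 1/15 - ½ = -13/30 ≈ -0.43333)
(24 + 0*10)*H = (24 + 0*10)*(-13/30) = (24 + 0)*(-13/30) = 24*(-13/30) = -52/5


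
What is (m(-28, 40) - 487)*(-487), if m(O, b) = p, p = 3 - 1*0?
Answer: 235708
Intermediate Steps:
p = 3 (p = 3 + 0 = 3)
m(O, b) = 3
(m(-28, 40) - 487)*(-487) = (3 - 487)*(-487) = -484*(-487) = 235708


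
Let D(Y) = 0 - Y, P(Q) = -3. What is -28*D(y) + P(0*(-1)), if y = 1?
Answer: 25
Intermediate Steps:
D(Y) = -Y
-28*D(y) + P(0*(-1)) = -(-28) - 3 = -28*(-1) - 3 = 28 - 3 = 25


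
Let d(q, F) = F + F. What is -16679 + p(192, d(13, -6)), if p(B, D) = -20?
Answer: -16699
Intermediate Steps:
d(q, F) = 2*F
-16679 + p(192, d(13, -6)) = -16679 - 20 = -16699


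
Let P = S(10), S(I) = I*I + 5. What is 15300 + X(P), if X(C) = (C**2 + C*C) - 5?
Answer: 37345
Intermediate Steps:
S(I) = 5 + I**2 (S(I) = I**2 + 5 = 5 + I**2)
P = 105 (P = 5 + 10**2 = 5 + 100 = 105)
X(C) = -5 + 2*C**2 (X(C) = (C**2 + C**2) - 5 = 2*C**2 - 5 = -5 + 2*C**2)
15300 + X(P) = 15300 + (-5 + 2*105**2) = 15300 + (-5 + 2*11025) = 15300 + (-5 + 22050) = 15300 + 22045 = 37345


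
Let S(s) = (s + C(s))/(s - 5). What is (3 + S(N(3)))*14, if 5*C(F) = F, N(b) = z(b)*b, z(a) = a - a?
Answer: 42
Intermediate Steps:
z(a) = 0
N(b) = 0 (N(b) = 0*b = 0)
C(F) = F/5
S(s) = 6*s/(5*(-5 + s)) (S(s) = (s + s/5)/(s - 5) = (6*s/5)/(-5 + s) = 6*s/(5*(-5 + s)))
(3 + S(N(3)))*14 = (3 + (6/5)*0/(-5 + 0))*14 = (3 + (6/5)*0/(-5))*14 = (3 + (6/5)*0*(-⅕))*14 = (3 + 0)*14 = 3*14 = 42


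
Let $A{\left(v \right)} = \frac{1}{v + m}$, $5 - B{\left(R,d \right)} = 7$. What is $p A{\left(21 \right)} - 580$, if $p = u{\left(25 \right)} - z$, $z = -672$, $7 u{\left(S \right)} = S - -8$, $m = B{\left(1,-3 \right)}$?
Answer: $- \frac{72403}{133} \approx -544.38$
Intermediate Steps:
$B{\left(R,d \right)} = -2$ ($B{\left(R,d \right)} = 5 - 7 = -2$)
$m = -2$
$u{\left(S \right)} = \frac{8}{7} + \frac{S}{7}$ ($u{\left(S \right)} = \frac{S - -8}{7} = \frac{S + 8}{7} = \frac{8 + S}{7} = \frac{8}{7} + \frac{S}{7}$)
$p = \frac{4737}{7}$ ($p = \left(\frac{8}{7} + \frac{1}{7} \cdot 25\right) - -672 = \left(\frac{8}{7} + \frac{25}{7}\right) + 672 = \frac{33}{7} + 672 = \frac{4737}{7} \approx 676.71$)
$A{\left(v \right)} = \frac{1}{-2 + v}$ ($A{\left(v \right)} = \frac{1}{v - 2} = \frac{1}{-2 + v}$)
$p A{\left(21 \right)} - 580 = \frac{4737}{7 \left(-2 + 21\right)} - 580 = \frac{4737}{7 \cdot 19} - 580 = \frac{4737}{7} \cdot \frac{1}{19} - 580 = \frac{4737}{133} - 580 = - \frac{72403}{133}$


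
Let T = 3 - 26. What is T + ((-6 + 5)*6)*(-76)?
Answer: 433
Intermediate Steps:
T = -23
T + ((-6 + 5)*6)*(-76) = -23 + ((-6 + 5)*6)*(-76) = -23 - 1*6*(-76) = -23 - 6*(-76) = -23 + 456 = 433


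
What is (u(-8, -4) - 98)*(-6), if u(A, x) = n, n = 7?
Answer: 546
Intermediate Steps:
u(A, x) = 7
(u(-8, -4) - 98)*(-6) = (7 - 98)*(-6) = -91*(-6) = 546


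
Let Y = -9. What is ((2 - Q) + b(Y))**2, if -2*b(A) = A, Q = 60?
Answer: 11449/4 ≈ 2862.3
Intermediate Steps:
b(A) = -A/2
((2 - Q) + b(Y))**2 = ((2 - 1*60) - 1/2*(-9))**2 = ((2 - 60) + 9/2)**2 = (-58 + 9/2)**2 = (-107/2)**2 = 11449/4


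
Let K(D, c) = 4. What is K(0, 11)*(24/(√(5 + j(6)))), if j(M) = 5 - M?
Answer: 48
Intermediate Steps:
K(0, 11)*(24/(√(5 + j(6)))) = 4*(24/(√(5 + (5 - 1*6)))) = 4*(24/(√(5 + (5 - 6)))) = 4*(24/(√(5 - 1))) = 4*(24/(√4)) = 4*(24/2) = 4*(24*(½)) = 4*12 = 48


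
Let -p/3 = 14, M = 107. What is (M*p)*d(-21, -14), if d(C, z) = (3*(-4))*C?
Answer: -1132488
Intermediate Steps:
d(C, z) = -12*C
p = -42 (p = -3*14 = -42)
(M*p)*d(-21, -14) = (107*(-42))*(-12*(-21)) = -4494*252 = -1132488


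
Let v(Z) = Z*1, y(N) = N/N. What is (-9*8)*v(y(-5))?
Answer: -72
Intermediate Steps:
y(N) = 1
v(Z) = Z
(-9*8)*v(y(-5)) = -9*8*1 = -72*1 = -72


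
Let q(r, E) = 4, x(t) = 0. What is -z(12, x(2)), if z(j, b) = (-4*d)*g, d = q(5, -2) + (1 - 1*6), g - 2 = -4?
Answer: 8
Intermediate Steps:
g = -2 (g = 2 - 4 = -2)
d = -1 (d = 4 + (1 - 1*6) = 4 + (1 - 6) = 4 - 5 = -1)
z(j, b) = -8 (z(j, b) = -4*(-1)*(-2) = 4*(-2) = -8)
-z(12, x(2)) = -1*(-8) = 8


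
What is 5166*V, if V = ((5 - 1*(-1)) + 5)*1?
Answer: 56826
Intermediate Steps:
V = 11 (V = ((5 + 1) + 5)*1 = (6 + 5)*1 = 11*1 = 11)
5166*V = 5166*11 = 56826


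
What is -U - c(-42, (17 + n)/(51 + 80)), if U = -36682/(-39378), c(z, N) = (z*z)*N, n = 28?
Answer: -1565315491/2579259 ≈ -606.89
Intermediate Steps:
c(z, N) = N*z² (c(z, N) = z²*N = N*z²)
U = 18341/19689 (U = -36682*(-1/39378) = 18341/19689 ≈ 0.93154)
-U - c(-42, (17 + n)/(51 + 80)) = -1*18341/19689 - (17 + 28)/(51 + 80)*(-42)² = -18341/19689 - 45/131*1764 = -18341/19689 - 45*(1/131)*1764 = -18341/19689 - 45*1764/131 = -18341/19689 - 1*79380/131 = -18341/19689 - 79380/131 = -1565315491/2579259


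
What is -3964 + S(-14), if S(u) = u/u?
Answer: -3963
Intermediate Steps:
S(u) = 1
-3964 + S(-14) = -3964 + 1 = -3963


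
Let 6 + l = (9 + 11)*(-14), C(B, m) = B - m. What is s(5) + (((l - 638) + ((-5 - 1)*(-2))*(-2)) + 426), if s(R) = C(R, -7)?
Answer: -510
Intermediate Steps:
l = -286 (l = -6 + (9 + 11)*(-14) = -6 + 20*(-14) = -6 - 280 = -286)
s(R) = 7 + R (s(R) = R - 1*(-7) = R + 7 = 7 + R)
s(5) + (((l - 638) + ((-5 - 1)*(-2))*(-2)) + 426) = (7 + 5) + (((-286 - 638) + ((-5 - 1)*(-2))*(-2)) + 426) = 12 + ((-924 - 6*(-2)*(-2)) + 426) = 12 + ((-924 + 12*(-2)) + 426) = 12 + ((-924 - 24) + 426) = 12 + (-948 + 426) = 12 - 522 = -510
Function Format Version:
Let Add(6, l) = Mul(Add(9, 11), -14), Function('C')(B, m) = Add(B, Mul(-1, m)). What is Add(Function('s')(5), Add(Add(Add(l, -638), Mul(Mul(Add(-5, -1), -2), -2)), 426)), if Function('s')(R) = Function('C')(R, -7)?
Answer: -510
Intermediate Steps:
l = -286 (l = Add(-6, Mul(Add(9, 11), -14)) = Add(-6, Mul(20, -14)) = Add(-6, -280) = -286)
Function('s')(R) = Add(7, R) (Function('s')(R) = Add(R, Mul(-1, -7)) = Add(R, 7) = Add(7, R))
Add(Function('s')(5), Add(Add(Add(l, -638), Mul(Mul(Add(-5, -1), -2), -2)), 426)) = Add(Add(7, 5), Add(Add(Add(-286, -638), Mul(Mul(Add(-5, -1), -2), -2)), 426)) = Add(12, Add(Add(-924, Mul(Mul(-6, -2), -2)), 426)) = Add(12, Add(Add(-924, Mul(12, -2)), 426)) = Add(12, Add(Add(-924, -24), 426)) = Add(12, Add(-948, 426)) = Add(12, -522) = -510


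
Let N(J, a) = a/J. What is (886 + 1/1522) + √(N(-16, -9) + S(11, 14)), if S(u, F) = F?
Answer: 1348493/1522 + √233/4 ≈ 889.82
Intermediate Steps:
(886 + 1/1522) + √(N(-16, -9) + S(11, 14)) = (886 + 1/1522) + √(-9/(-16) + 14) = (886 + 1/1522) + √(-9*(-1/16) + 14) = 1348493/1522 + √(9/16 + 14) = 1348493/1522 + √(233/16) = 1348493/1522 + √233/4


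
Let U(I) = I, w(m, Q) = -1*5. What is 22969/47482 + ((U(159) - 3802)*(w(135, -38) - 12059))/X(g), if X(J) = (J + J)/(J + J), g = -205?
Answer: 2086793658233/47482 ≈ 4.3949e+7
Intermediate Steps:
w(m, Q) = -5
X(J) = 1 (X(J) = (2*J)/((2*J)) = (2*J)*(1/(2*J)) = 1)
22969/47482 + ((U(159) - 3802)*(w(135, -38) - 12059))/X(g) = 22969/47482 + ((159 - 3802)*(-5 - 12059))/1 = 22969*(1/47482) - 3643*(-12064)*1 = 22969/47482 + 43949152*1 = 22969/47482 + 43949152 = 2086793658233/47482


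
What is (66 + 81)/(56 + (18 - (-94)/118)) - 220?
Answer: -320729/1471 ≈ -218.03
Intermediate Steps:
(66 + 81)/(56 + (18 - (-94)/118)) - 220 = 147/(56 + (18 - (-94)/118)) - 220 = 147/(56 + (18 - 1*(-47/59))) - 220 = 147/(56 + (18 + 47/59)) - 220 = 147/(56 + 1109/59) - 220 = 147/(4413/59) - 220 = 147*(59/4413) - 220 = 2891/1471 - 220 = -320729/1471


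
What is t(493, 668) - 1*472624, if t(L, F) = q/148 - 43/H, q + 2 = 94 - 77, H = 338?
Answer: -11821272135/25012 ≈ -4.7262e+5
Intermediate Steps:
q = 15 (q = -2 + (94 - 77) = -2 + 17 = 15)
t(L, F) = -647/25012 (t(L, F) = 15/148 - 43/338 = -647/25012)
t(493, 668) - 1*472624 = -647/25012 - 1*472624 = -647/25012 - 472624 = -11821272135/25012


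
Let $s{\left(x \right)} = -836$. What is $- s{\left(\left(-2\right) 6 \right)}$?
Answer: $836$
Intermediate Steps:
$- s{\left(\left(-2\right) 6 \right)} = \left(-1\right) \left(-836\right) = 836$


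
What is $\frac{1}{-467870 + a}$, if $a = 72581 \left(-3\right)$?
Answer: $- \frac{1}{685613} \approx -1.4585 \cdot 10^{-6}$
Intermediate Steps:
$a = -217743$
$\frac{1}{-467870 + a} = \frac{1}{-467870 - 217743} = \frac{1}{-685613} = - \frac{1}{685613}$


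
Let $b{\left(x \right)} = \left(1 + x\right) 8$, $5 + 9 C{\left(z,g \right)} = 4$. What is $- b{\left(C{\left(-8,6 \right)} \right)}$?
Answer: $- \frac{64}{9} \approx -7.1111$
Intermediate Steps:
$C{\left(z,g \right)} = - \frac{1}{9}$ ($C{\left(z,g \right)} = - \frac{5}{9} + \frac{1}{9} \cdot 4 = - \frac{5}{9} + \frac{4}{9} = - \frac{1}{9}$)
$b{\left(x \right)} = 8 + 8 x$
$- b{\left(C{\left(-8,6 \right)} \right)} = - (8 + 8 \left(- \frac{1}{9}\right)) = - (8 - \frac{8}{9}) = \left(-1\right) \frac{64}{9} = - \frac{64}{9}$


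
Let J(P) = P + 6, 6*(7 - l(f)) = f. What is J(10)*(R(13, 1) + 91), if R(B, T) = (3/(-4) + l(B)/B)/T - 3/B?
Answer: 56404/39 ≈ 1446.3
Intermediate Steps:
l(f) = 7 - f/6
J(P) = 6 + P
R(B, T) = -3/B + (-¾ + (7 - B/6)/B)/T (R(B, T) = (3/(-4) + (7 - B/6)/B)/T - 3/B = (3*(-¼) + (7 - B/6)/B)/T - 3/B = (-¾ + (7 - B/6)/B)/T - 3/B = -3/B + (-¾ + (7 - B/6)/B)/T)
J(10)*(R(13, 1) + 91) = (6 + 10)*((1/12)*(84 - 36*1 - 11*13)/(13*1) + 91) = 16*((1/12)*(1/13)*1*(84 - 36 - 143) + 91) = 16*((1/12)*(1/13)*1*(-95) + 91) = 16*(-95/156 + 91) = 16*(14101/156) = 56404/39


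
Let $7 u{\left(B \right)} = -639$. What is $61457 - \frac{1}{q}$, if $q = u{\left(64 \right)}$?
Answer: $\frac{39271030}{639} \approx 61457.0$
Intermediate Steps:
$u{\left(B \right)} = - \frac{639}{7}$ ($u{\left(B \right)} = \frac{1}{7} \left(-639\right) = - \frac{639}{7}$)
$q = - \frac{639}{7} \approx -91.286$
$61457 - \frac{1}{q} = 61457 - \frac{1}{- \frac{639}{7}} = 61457 - - \frac{7}{639} = 61457 + \frac{7}{639} = \frac{39271030}{639}$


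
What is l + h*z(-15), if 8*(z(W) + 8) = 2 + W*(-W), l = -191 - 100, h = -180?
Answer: 12333/2 ≈ 6166.5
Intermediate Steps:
l = -291
z(W) = -31/4 - W**2/8 (z(W) = -8 + (2 + W*(-W))/8 = -8 + (2 - W**2)/8 = -8 + (1/4 - W**2/8) = -31/4 - W**2/8)
l + h*z(-15) = -291 - 180*(-31/4 - 1/8*(-15)**2) = -291 - 180*(-31/4 - 1/8*225) = -291 - 180*(-31/4 - 225/8) = -291 - 180*(-287/8) = -291 + 12915/2 = 12333/2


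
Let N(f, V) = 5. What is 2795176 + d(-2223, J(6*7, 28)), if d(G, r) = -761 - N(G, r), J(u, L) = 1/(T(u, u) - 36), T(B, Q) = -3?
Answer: 2794410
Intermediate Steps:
J(u, L) = -1/39 (J(u, L) = 1/(-3 - 36) = 1/(-39) = -1/39)
d(G, r) = -766 (d(G, r) = -761 - 1*5 = -761 - 5 = -766)
2795176 + d(-2223, J(6*7, 28)) = 2795176 - 766 = 2794410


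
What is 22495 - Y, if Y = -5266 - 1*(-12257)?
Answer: 15504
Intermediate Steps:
Y = 6991 (Y = -5266 + 12257 = 6991)
22495 - Y = 22495 - 1*6991 = 22495 - 6991 = 15504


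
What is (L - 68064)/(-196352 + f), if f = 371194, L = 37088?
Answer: -15488/87421 ≈ -0.17717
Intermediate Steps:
(L - 68064)/(-196352 + f) = (37088 - 68064)/(-196352 + 371194) = -30976/174842 = -30976*1/174842 = -15488/87421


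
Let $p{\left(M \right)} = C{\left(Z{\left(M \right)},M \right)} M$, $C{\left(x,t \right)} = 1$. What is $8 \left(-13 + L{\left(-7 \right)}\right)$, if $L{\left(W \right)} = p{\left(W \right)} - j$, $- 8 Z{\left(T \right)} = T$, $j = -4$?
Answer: $-128$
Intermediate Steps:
$Z{\left(T \right)} = - \frac{T}{8}$
$p{\left(M \right)} = M$ ($p{\left(M \right)} = 1 M = M$)
$L{\left(W \right)} = 4 + W$ ($L{\left(W \right)} = W - -4 = W + 4 = 4 + W$)
$8 \left(-13 + L{\left(-7 \right)}\right) = 8 \left(-13 + \left(4 - 7\right)\right) = 8 \left(-13 - 3\right) = 8 \left(-16\right) = -128$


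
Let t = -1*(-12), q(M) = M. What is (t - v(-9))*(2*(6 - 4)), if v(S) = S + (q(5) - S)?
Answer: 28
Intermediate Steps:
v(S) = 5 (v(S) = S + (5 - S) = 5)
t = 12
(t - v(-9))*(2*(6 - 4)) = (12 - 1*5)*(2*(6 - 4)) = (12 - 5)*(2*2) = 7*4 = 28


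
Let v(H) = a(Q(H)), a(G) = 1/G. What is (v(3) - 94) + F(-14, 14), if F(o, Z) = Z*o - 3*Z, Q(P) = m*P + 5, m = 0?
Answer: -1659/5 ≈ -331.80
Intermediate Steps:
Q(P) = 5 (Q(P) = 0*P + 5 = 0 + 5 = 5)
F(o, Z) = -3*Z + Z*o
a(G) = 1/G
v(H) = ⅕ (v(H) = 1/5 = ⅕)
(v(3) - 94) + F(-14, 14) = (⅕ - 94) + 14*(-3 - 14) = -469/5 + 14*(-17) = -469/5 - 238 = -1659/5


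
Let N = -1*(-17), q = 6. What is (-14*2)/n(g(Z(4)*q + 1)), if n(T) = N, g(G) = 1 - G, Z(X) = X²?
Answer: -28/17 ≈ -1.6471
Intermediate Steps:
N = 17
n(T) = 17
(-14*2)/n(g(Z(4)*q + 1)) = -14*2/17 = -28*1/17 = -28/17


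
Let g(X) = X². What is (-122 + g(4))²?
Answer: 11236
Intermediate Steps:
(-122 + g(4))² = (-122 + 4²)² = (-122 + 16)² = (-106)² = 11236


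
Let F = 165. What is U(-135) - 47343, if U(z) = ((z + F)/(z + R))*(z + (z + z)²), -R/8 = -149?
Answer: -6836943/151 ≈ -45278.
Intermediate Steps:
R = 1192 (R = -8*(-149) = 1192)
U(z) = (165 + z)*(z + 4*z²)/(1192 + z) (U(z) = ((z + 165)/(z + 1192))*(z + (z + z)²) = ((165 + z)/(1192 + z))*(z + (2*z)²) = ((165 + z)/(1192 + z))*(z + 4*z²) = (165 + z)*(z + 4*z²)/(1192 + z))
U(-135) - 47343 = -135*(165 + 4*(-135)² + 661*(-135))/(1192 - 135) - 47343 = -135*(165 + 4*18225 - 89235)/1057 - 47343 = -135*1/1057*(165 + 72900 - 89235) - 47343 = -135*1/1057*(-16170) - 47343 = 311850/151 - 47343 = -6836943/151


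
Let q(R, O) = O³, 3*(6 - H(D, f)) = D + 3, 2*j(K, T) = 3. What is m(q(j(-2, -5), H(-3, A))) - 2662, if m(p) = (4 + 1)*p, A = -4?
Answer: -1582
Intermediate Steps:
j(K, T) = 3/2 (j(K, T) = (½)*3 = 3/2)
H(D, f) = 5 - D/3 (H(D, f) = 6 - (D + 3)/3 = 6 - (3 + D)/3 = 6 + (-1 - D/3) = 5 - D/3)
m(p) = 5*p
m(q(j(-2, -5), H(-3, A))) - 2662 = 5*(5 - ⅓*(-3))³ - 2662 = 5*(5 + 1)³ - 2662 = 5*6³ - 2662 = 5*216 - 2662 = 1080 - 2662 = -1582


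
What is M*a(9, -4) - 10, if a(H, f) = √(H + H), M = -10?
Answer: -10 - 30*√2 ≈ -52.426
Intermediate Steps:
a(H, f) = √2*√H (a(H, f) = √(2*H) = √2*√H)
M*a(9, -4) - 10 = -10*√2*√9 - 10 = -10*√2*3 - 10 = -30*√2 - 10 = -10 - 30*√2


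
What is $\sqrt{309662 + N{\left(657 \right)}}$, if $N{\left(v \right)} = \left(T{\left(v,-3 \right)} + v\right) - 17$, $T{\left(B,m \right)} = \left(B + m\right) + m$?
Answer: $\sqrt{310953} \approx 557.63$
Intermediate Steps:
$T{\left(B,m \right)} = B + 2 m$
$N{\left(v \right)} = -23 + 2 v$ ($N{\left(v \right)} = \left(\left(v + 2 \left(-3\right)\right) + v\right) - 17 = \left(\left(v - 6\right) + v\right) - 17 = \left(\left(-6 + v\right) + v\right) - 17 = \left(-6 + 2 v\right) - 17 = -23 + 2 v$)
$\sqrt{309662 + N{\left(657 \right)}} = \sqrt{309662 + \left(-23 + 2 \cdot 657\right)} = \sqrt{309662 + \left(-23 + 1314\right)} = \sqrt{309662 + 1291} = \sqrt{310953}$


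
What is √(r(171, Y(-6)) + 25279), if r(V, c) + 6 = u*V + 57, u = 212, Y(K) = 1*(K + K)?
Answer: √61582 ≈ 248.16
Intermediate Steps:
Y(K) = 2*K (Y(K) = 1*(2*K) = 2*K)
r(V, c) = 51 + 212*V (r(V, c) = -6 + (212*V + 57) = -6 + (57 + 212*V) = 51 + 212*V)
√(r(171, Y(-6)) + 25279) = √((51 + 212*171) + 25279) = √((51 + 36252) + 25279) = √(36303 + 25279) = √61582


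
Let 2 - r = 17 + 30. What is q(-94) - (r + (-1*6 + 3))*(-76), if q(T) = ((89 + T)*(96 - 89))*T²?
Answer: -312908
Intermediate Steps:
r = -45 (r = 2 - (17 + 30) = 2 - 1*47 = 2 - 47 = -45)
q(T) = T²*(623 + 7*T) (q(T) = ((89 + T)*7)*T² = (623 + 7*T)*T² = T²*(623 + 7*T))
q(-94) - (r + (-1*6 + 3))*(-76) = 7*(-94)²*(89 - 94) - (-45 + (-1*6 + 3))*(-76) = 7*8836*(-5) - (-45 + (-6 + 3))*(-76) = -309260 - (-45 - 3)*(-76) = -309260 - (-48)*(-76) = -309260 - 1*3648 = -309260 - 3648 = -312908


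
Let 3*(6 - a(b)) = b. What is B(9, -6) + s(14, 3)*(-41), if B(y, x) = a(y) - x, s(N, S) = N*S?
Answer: -1713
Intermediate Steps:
a(b) = 6 - b/3
B(y, x) = 6 - x - y/3 (B(y, x) = (6 - y/3) - x = 6 - x - y/3)
B(9, -6) + s(14, 3)*(-41) = (6 - 1*(-6) - 1/3*9) + (14*3)*(-41) = (6 + 6 - 3) + 42*(-41) = 9 - 1722 = -1713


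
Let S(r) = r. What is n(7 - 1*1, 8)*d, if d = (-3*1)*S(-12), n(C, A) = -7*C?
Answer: -1512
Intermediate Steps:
d = 36 (d = -3*1*(-12) = -3*(-12) = 36)
n(7 - 1*1, 8)*d = -7*(7 - 1*1)*36 = -7*(7 - 1)*36 = -7*6*36 = -42*36 = -1512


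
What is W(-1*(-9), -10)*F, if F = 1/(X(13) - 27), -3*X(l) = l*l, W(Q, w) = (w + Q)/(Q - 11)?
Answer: -3/500 ≈ -0.0060000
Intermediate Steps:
W(Q, w) = (Q + w)/(-11 + Q)
X(l) = -l**2/3 (X(l) = -l*l/3 = -l**2/3)
F = -3/250 (F = 1/(-1/3*13**2 - 27) = 1/(-1/3*169 - 27) = 1/(-169/3 - 27) = 1/(-250/3) = -3/250 ≈ -0.012000)
W(-1*(-9), -10)*F = ((-1*(-9) - 10)/(-11 - 1*(-9)))*(-3/250) = ((9 - 10)/(-11 + 9))*(-3/250) = (-1/(-2))*(-3/250) = -1/2*(-1)*(-3/250) = (1/2)*(-3/250) = -3/500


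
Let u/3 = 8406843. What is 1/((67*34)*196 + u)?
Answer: 1/25667017 ≈ 3.8960e-8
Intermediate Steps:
u = 25220529 (u = 3*8406843 = 25220529)
1/((67*34)*196 + u) = 1/((67*34)*196 + 25220529) = 1/(2278*196 + 25220529) = 1/(446488 + 25220529) = 1/25667017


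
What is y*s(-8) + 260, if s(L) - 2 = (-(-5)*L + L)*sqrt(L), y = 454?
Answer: 1168 - 43584*I*sqrt(2) ≈ 1168.0 - 61637.0*I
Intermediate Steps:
s(L) = 2 + 6*L**(3/2) (s(L) = 2 + (-(-5)*L + L)*sqrt(L) = 2 + (5*L + L)*sqrt(L) = 2 + (6*L)*sqrt(L) = 2 + 6*L**(3/2))
y*s(-8) + 260 = 454*(2 + 6*(-8)**(3/2)) + 260 = 454*(2 + 6*(-16*I*sqrt(2))) + 260 = 454*(2 - 96*I*sqrt(2)) + 260 = (908 - 43584*I*sqrt(2)) + 260 = 1168 - 43584*I*sqrt(2)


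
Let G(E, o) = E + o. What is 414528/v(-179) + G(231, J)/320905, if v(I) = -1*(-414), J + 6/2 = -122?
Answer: 22170691954/22142445 ≈ 1001.3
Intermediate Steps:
J = -125 (J = -3 - 122 = -125)
v(I) = 414
414528/v(-179) + G(231, J)/320905 = 414528/414 + (231 - 125)/320905 = 414528*(1/414) + 106*(1/320905) = 69088/69 + 106/320905 = 22170691954/22142445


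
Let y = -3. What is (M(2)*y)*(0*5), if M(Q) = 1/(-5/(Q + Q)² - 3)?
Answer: 0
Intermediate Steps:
M(Q) = 1/(-3 - 5/(4*Q²)) (M(Q) = 1/(-5*1/(4*Q²) - 3) = 1/(-5/(4*Q²) - 3) = 1/(-3 - 5/(4*Q²)))
(M(2)*y)*(0*5) = (-4*2²/(5 + 12*2²)*(-3))*(0*5) = (-4*4/(5 + 12*4)*(-3))*0 = (-4*4/(5 + 48)*(-3))*0 = (-4*4/53*(-3))*0 = (-4*4*1/53*(-3))*0 = -16/53*(-3)*0 = (48/53)*0 = 0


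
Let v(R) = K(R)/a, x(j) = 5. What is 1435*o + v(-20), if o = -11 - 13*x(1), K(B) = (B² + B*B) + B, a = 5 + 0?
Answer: -108904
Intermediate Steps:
a = 5
K(B) = B + 2*B² (K(B) = (B² + B²) + B = 2*B² + B = B + 2*B²)
o = -76 (o = -11 - 13*5 = -11 - 65 = -76)
v(R) = R*(1 + 2*R)/5 (v(R) = (R*(1 + 2*R))/5 = (R*(1 + 2*R))*(⅕) = R*(1 + 2*R)/5)
1435*o + v(-20) = 1435*(-76) + (⅕)*(-20)*(1 + 2*(-20)) = -109060 + (⅕)*(-20)*(1 - 40) = -109060 + (⅕)*(-20)*(-39) = -109060 + 156 = -108904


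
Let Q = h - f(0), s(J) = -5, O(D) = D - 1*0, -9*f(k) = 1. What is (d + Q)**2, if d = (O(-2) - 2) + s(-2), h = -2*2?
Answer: 13456/81 ≈ 166.12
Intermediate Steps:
f(k) = -1/9 (f(k) = -1/9*1 = -1/9)
h = -4
O(D) = D (O(D) = D + 0 = D)
Q = -35/9 (Q = -4 - 1*(-1/9) = -4 + 1/9 = -35/9 ≈ -3.8889)
d = -9 (d = (-2 - 2) - 5 = -4 - 5 = -9)
(d + Q)**2 = (-9 - 35/9)**2 = (-116/9)**2 = 13456/81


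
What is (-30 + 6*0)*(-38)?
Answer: 1140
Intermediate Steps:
(-30 + 6*0)*(-38) = (-30 + 0)*(-38) = -30*(-38) = 1140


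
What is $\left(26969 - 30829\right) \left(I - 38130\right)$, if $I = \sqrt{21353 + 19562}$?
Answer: $147181800 - 27020 \sqrt{835} \approx 1.464 \cdot 10^{8}$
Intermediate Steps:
$I = 7 \sqrt{835}$ ($I = \sqrt{40915} = 7 \sqrt{835} \approx 202.27$)
$\left(26969 - 30829\right) \left(I - 38130\right) = \left(26969 - 30829\right) \left(7 \sqrt{835} - 38130\right) = - 3860 \left(-38130 + 7 \sqrt{835}\right) = 147181800 - 27020 \sqrt{835}$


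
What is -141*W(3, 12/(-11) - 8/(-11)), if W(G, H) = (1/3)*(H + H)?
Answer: 376/11 ≈ 34.182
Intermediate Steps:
W(G, H) = 2*H/3 (W(G, H) = (1*(1/3))*(2*H) = (2*H)/3 = 2*H/3)
-141*W(3, 12/(-11) - 8/(-11)) = -94*(12/(-11) - 8/(-11)) = -94*(12*(-1/11) - 8*(-1/11)) = -94*(-12/11 + 8/11) = -94*(-4)/11 = -141*(-8/33) = 376/11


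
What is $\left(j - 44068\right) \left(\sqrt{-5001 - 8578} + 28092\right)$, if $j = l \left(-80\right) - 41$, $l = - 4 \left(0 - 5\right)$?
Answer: $-1284057228 - 45709 i \sqrt{13579} \approx -1.2841 \cdot 10^{9} - 5.3264 \cdot 10^{6} i$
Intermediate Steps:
$l = 20$ ($l = \left(-4\right) \left(-5\right) = 20$)
$j = -1641$ ($j = 20 \left(-80\right) - 41 = -1600 - 41 = -1641$)
$\left(j - 44068\right) \left(\sqrt{-5001 - 8578} + 28092\right) = \left(-1641 - 44068\right) \left(\sqrt{-5001 - 8578} + 28092\right) = - 45709 \left(\sqrt{-13579} + 28092\right) = - 45709 \left(i \sqrt{13579} + 28092\right) = - 45709 \left(28092 + i \sqrt{13579}\right) = -1284057228 - 45709 i \sqrt{13579}$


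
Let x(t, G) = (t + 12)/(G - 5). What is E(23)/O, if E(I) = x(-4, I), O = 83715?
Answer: 4/753435 ≈ 5.3090e-6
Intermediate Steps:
x(t, G) = (12 + t)/(-5 + G)
E(I) = 8/(-5 + I) (E(I) = (12 - 4)/(-5 + I) = 8/(-5 + I))
E(23)/O = (8/(-5 + 23))/83715 = (8/18)*(1/83715) = (8*(1/18))*(1/83715) = (4/9)*(1/83715) = 4/753435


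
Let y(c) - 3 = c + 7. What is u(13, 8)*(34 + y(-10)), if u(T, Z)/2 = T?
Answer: 884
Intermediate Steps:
u(T, Z) = 2*T
y(c) = 10 + c (y(c) = 3 + (c + 7) = 3 + (7 + c) = 10 + c)
u(13, 8)*(34 + y(-10)) = (2*13)*(34 + (10 - 10)) = 26*(34 + 0) = 26*34 = 884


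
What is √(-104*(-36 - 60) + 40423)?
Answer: √50407 ≈ 224.52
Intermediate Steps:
√(-104*(-36 - 60) + 40423) = √(-104*(-96) + 40423) = √(9984 + 40423) = √50407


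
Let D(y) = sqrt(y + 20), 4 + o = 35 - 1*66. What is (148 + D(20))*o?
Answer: -5180 - 70*sqrt(10) ≈ -5401.4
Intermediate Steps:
o = -35 (o = -4 + (35 - 1*66) = -4 + (35 - 66) = -4 - 31 = -35)
D(y) = sqrt(20 + y)
(148 + D(20))*o = (148 + sqrt(20 + 20))*(-35) = (148 + sqrt(40))*(-35) = (148 + 2*sqrt(10))*(-35) = -5180 - 70*sqrt(10)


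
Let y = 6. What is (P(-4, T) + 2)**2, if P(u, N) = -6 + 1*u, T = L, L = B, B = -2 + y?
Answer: 64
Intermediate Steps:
B = 4 (B = -2 + 6 = 4)
L = 4
T = 4
P(u, N) = -6 + u
(P(-4, T) + 2)**2 = ((-6 - 4) + 2)**2 = (-10 + 2)**2 = (-8)**2 = 64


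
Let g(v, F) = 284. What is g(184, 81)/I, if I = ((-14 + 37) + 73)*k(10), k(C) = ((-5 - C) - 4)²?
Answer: 71/8664 ≈ 0.0081948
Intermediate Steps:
k(C) = (-9 - C)²
I = 34656 (I = ((-14 + 37) + 73)*(9 + 10)² = (23 + 73)*19² = 96*361 = 34656)
g(184, 81)/I = 284/34656 = 284*(1/34656) = 71/8664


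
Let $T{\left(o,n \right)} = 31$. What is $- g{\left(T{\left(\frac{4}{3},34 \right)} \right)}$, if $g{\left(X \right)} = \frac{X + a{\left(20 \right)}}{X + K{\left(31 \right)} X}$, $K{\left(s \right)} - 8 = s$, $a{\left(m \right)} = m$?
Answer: $- \frac{51}{1240} \approx -0.041129$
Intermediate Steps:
$K{\left(s \right)} = 8 + s$
$g{\left(X \right)} = \frac{20 + X}{40 X}$ ($g{\left(X \right)} = \frac{X + 20}{X + \left(8 + 31\right) X} = \frac{20 + X}{X + 39 X} = \frac{20 + X}{40 X}$)
$- g{\left(T{\left(\frac{4}{3},34 \right)} \right)} = - \frac{20 + 31}{40 \cdot 31} = - \frac{51}{40 \cdot 31} = \left(-1\right) \frac{51}{1240} = - \frac{51}{1240}$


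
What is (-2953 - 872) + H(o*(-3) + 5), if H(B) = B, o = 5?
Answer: -3835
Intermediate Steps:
(-2953 - 872) + H(o*(-3) + 5) = (-2953 - 872) + (5*(-3) + 5) = -3825 + (-15 + 5) = -3825 - 10 = -3835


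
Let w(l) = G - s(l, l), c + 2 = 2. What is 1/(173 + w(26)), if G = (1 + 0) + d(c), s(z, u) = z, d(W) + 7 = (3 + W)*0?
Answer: 1/141 ≈ 0.0070922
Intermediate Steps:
c = 0 (c = -2 + 2 = 0)
d(W) = -7 (d(W) = -7 + (3 + W)*0 = -7 + 0 = -7)
G = -6 (G = (1 + 0) - 7 = 1 - 7 = -6)
w(l) = -6 - l
1/(173 + w(26)) = 1/(173 + (-6 - 1*26)) = 1/(173 + (-6 - 26)) = 1/(173 - 32) = 1/141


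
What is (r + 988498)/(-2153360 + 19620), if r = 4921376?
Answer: -2954937/1066870 ≈ -2.7697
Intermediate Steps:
(r + 988498)/(-2153360 + 19620) = (4921376 + 988498)/(-2153360 + 19620) = 5909874/(-2133740) = 5909874*(-1/2133740) = -2954937/1066870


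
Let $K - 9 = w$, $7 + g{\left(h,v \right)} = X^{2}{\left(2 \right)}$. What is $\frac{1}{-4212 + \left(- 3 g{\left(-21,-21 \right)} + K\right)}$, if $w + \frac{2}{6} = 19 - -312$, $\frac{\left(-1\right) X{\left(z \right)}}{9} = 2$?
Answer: $- \frac{3}{14470} \approx -0.00020733$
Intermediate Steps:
$X{\left(z \right)} = -18$ ($X{\left(z \right)} = \left(-9\right) 2 = -18$)
$w = \frac{992}{3}$ ($w = - \frac{1}{3} + \left(19 - -312\right) = - \frac{1}{3} + \left(19 + 312\right) = - \frac{1}{3} + 331 = \frac{992}{3} \approx 330.67$)
$g{\left(h,v \right)} = 317$ ($g{\left(h,v \right)} = -7 + \left(-18\right)^{2} = -7 + 324 = 317$)
$K = \frac{1019}{3}$ ($K = 9 + \frac{992}{3} = \frac{1019}{3} \approx 339.67$)
$\frac{1}{-4212 + \left(- 3 g{\left(-21,-21 \right)} + K\right)} = \frac{1}{-4212 + \left(\left(-3\right) 317 + \frac{1019}{3}\right)} = \frac{1}{-4212 + \left(-951 + \frac{1019}{3}\right)} = \frac{1}{-4212 - \frac{1834}{3}} = \frac{1}{- \frac{14470}{3}} = - \frac{3}{14470}$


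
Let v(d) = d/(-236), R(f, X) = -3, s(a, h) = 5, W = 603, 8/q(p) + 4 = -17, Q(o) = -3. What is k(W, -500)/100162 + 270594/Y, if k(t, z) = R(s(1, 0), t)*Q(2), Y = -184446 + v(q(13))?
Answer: -8394713232291/5722470207976 ≈ -1.4670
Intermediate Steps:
q(p) = -8/21 (q(p) = 8/(-4 - 17) = 8/(-21) = 8*(-1/21) = -8/21)
v(d) = -d/236 (v(d) = d*(-1/236) = -d/236)
Y = -228528592/1239 (Y = -184446 - 1/236*(-8/21) = -184446 + 2/1239 = -228528592/1239 ≈ -1.8445e+5)
k(t, z) = 9 (k(t, z) = -3*(-3) = 9)
k(W, -500)/100162 + 270594/Y = 9/100162 + 270594/(-228528592/1239) = 9*(1/100162) + 270594*(-1239/228528592) = 9/100162 - 167632983/114264296 = -8394713232291/5722470207976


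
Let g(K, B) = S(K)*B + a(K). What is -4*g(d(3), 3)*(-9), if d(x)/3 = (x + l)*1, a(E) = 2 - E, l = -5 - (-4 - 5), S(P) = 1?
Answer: -576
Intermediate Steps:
l = 4 (l = -5 - 1*(-9) = -5 + 9 = 4)
d(x) = 12 + 3*x (d(x) = 3*((x + 4)*1) = 3*((4 + x)*1) = 3*(4 + x) = 12 + 3*x)
g(K, B) = 2 + B - K (g(K, B) = 1*B + (2 - K) = B + (2 - K) = 2 + B - K)
-4*g(d(3), 3)*(-9) = -4*(2 + 3 - (12 + 3*3))*(-9) = -4*(2 + 3 - (12 + 9))*(-9) = -4*(2 + 3 - 1*21)*(-9) = -4*(2 + 3 - 21)*(-9) = -4*(-16)*(-9) = 64*(-9) = -576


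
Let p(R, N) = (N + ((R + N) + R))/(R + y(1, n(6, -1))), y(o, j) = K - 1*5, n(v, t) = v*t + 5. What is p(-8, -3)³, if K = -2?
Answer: 10648/3375 ≈ 3.1550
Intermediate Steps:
n(v, t) = 5 + t*v (n(v, t) = t*v + 5 = 5 + t*v)
y(o, j) = -7 (y(o, j) = -2 - 1*5 = -2 - 5 = -7)
p(R, N) = (2*N + 2*R)/(-7 + R) (p(R, N) = (N + ((R + N) + R))/(R - 7) = (N + ((N + R) + R))/(-7 + R) = (N + (N + 2*R))/(-7 + R) = (2*N + 2*R)/(-7 + R))
p(-8, -3)³ = (2*(-3 - 8)/(-7 - 8))³ = (2*(-11)/(-15))³ = (2*(-1/15)*(-11))³ = (22/15)³ = 10648/3375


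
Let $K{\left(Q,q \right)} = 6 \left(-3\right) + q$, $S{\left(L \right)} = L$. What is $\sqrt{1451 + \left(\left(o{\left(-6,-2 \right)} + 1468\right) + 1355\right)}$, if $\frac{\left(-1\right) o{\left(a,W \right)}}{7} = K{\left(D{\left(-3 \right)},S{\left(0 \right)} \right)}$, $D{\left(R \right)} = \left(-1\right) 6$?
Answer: $20 \sqrt{11} \approx 66.333$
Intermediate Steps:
$D{\left(R \right)} = -6$
$K{\left(Q,q \right)} = -18 + q$
$o{\left(a,W \right)} = 126$ ($o{\left(a,W \right)} = - 7 \left(-18 + 0\right) = \left(-7\right) \left(-18\right) = 126$)
$\sqrt{1451 + \left(\left(o{\left(-6,-2 \right)} + 1468\right) + 1355\right)} = \sqrt{1451 + \left(\left(126 + 1468\right) + 1355\right)} = \sqrt{1451 + \left(1594 + 1355\right)} = \sqrt{1451 + 2949} = \sqrt{4400} = 20 \sqrt{11}$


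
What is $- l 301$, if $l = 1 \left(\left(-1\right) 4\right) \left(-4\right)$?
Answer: $-4816$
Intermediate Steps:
$l = 16$ ($l = 1 \left(-4\right) \left(-4\right) = \left(-4\right) \left(-4\right) = 16$)
$- l 301 = - 16 \cdot 301 = \left(-1\right) 4816 = -4816$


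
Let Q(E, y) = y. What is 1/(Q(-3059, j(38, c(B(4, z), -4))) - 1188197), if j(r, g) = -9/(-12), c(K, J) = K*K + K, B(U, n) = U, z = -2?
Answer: -4/4752785 ≈ -8.4161e-7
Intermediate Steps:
c(K, J) = K + K² (c(K, J) = K² + K = K + K²)
j(r, g) = ¾ (j(r, g) = -9*(-1/12) = ¾)
1/(Q(-3059, j(38, c(B(4, z), -4))) - 1188197) = 1/(¾ - 1188197) = 1/(-4752785/4) = -4/4752785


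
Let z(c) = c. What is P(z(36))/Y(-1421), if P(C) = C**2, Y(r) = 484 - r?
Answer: 432/635 ≈ 0.68032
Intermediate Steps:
P(z(36))/Y(-1421) = 36**2/(484 - 1*(-1421)) = 1296/(484 + 1421) = 1296/1905 = 1296*(1/1905) = 432/635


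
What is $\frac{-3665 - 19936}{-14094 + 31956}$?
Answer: $- \frac{7867}{5954} \approx -1.3213$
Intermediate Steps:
$\frac{-3665 - 19936}{-14094 + 31956} = - \frac{23601}{17862} = \left(-23601\right) \frac{1}{17862} = - \frac{7867}{5954}$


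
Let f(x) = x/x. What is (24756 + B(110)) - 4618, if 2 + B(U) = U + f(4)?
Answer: 20247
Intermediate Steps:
f(x) = 1
B(U) = -1 + U (B(U) = -2 + (U + 1) = -2 + (1 + U) = -1 + U)
(24756 + B(110)) - 4618 = (24756 + (-1 + 110)) - 4618 = (24756 + 109) - 4618 = 24865 - 4618 = 20247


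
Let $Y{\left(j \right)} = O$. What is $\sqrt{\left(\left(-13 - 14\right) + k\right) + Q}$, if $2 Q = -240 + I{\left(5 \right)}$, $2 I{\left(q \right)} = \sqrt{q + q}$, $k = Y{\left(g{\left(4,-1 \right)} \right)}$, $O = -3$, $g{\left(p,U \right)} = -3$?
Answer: $\frac{\sqrt{-600 + \sqrt{10}}}{2} \approx 12.215 i$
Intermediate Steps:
$Y{\left(j \right)} = -3$
$k = -3$
$I{\left(q \right)} = \frac{\sqrt{2} \sqrt{q}}{2}$ ($I{\left(q \right)} = \frac{\sqrt{q + q}}{2} = \frac{\sqrt{2 q}}{2} = \frac{\sqrt{2} \sqrt{q}}{2}$)
$Q = -120 + \frac{\sqrt{10}}{4}$ ($Q = \frac{-240 + \frac{\sqrt{2} \sqrt{5}}{2}}{2} = \frac{-240 + \frac{\sqrt{10}}{2}}{2} = -120 + \frac{\sqrt{10}}{4} \approx -119.21$)
$\sqrt{\left(\left(-13 - 14\right) + k\right) + Q} = \sqrt{\left(\left(-13 - 14\right) - 3\right) - \left(120 - \frac{\sqrt{10}}{4}\right)} = \sqrt{\left(-27 - 3\right) - \left(120 - \frac{\sqrt{10}}{4}\right)} = \sqrt{-30 - \left(120 - \frac{\sqrt{10}}{4}\right)} = \sqrt{-150 + \frac{\sqrt{10}}{4}}$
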